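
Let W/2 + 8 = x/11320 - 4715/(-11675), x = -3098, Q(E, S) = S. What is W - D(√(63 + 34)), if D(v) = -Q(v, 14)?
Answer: -2299127/1321610 ≈ -1.7396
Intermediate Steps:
W = -20801667/1321610 (W = -16 + 2*(-3098/11320 - 4715/(-11675)) = -16 + 2*(-3098*1/11320 - 4715*(-1/11675)) = -16 + 2*(-1549/5660 + 943/2335) = -16 + 2*(344093/2643220) = -16 + 344093/1321610 = -20801667/1321610 ≈ -15.740)
D(v) = -14 (D(v) = -1*14 = -14)
W - D(√(63 + 34)) = -20801667/1321610 - 1*(-14) = -20801667/1321610 + 14 = -2299127/1321610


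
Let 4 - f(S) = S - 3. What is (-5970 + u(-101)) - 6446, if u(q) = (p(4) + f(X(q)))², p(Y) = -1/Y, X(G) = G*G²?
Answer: 16984544756705/16 ≈ 1.0615e+12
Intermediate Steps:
X(G) = G³
f(S) = 7 - S (f(S) = 4 - (S - 3) = 4 - (-3 + S) = 4 + (3 - S) = 7 - S)
u(q) = (27/4 - q³)² (u(q) = (-1/4 + (7 - q³))² = (-1*¼ + (7 - q³))² = (-¼ + (7 - q³))² = (27/4 - q³)²)
(-5970 + u(-101)) - 6446 = (-5970 + (-27 + 4*(-101)³)²/16) - 6446 = (-5970 + (-27 + 4*(-1030301))²/16) - 6446 = (-5970 + (-27 - 4121204)²/16) - 6446 = (-5970 + (1/16)*(-4121231)²) - 6446 = (-5970 + (1/16)*16984544955361) - 6446 = (-5970 + 16984544955361/16) - 6446 = 16984544859841/16 - 6446 = 16984544756705/16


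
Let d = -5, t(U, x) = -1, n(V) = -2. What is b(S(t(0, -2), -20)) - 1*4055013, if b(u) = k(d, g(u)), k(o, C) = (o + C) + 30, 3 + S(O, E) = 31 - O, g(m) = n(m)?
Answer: -4054990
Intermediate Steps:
g(m) = -2
S(O, E) = 28 - O (S(O, E) = -3 + (31 - O) = 28 - O)
k(o, C) = 30 + C + o (k(o, C) = (C + o) + 30 = 30 + C + o)
b(u) = 23 (b(u) = 30 - 2 - 5 = 23)
b(S(t(0, -2), -20)) - 1*4055013 = 23 - 1*4055013 = 23 - 4055013 = -4054990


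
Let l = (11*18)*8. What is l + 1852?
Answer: 3436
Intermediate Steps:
l = 1584 (l = 198*8 = 1584)
l + 1852 = 1584 + 1852 = 3436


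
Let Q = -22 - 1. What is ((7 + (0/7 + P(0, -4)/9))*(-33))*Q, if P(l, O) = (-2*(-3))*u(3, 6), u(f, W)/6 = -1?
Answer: 2277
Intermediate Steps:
u(f, W) = -6 (u(f, W) = 6*(-1) = -6)
P(l, O) = -36 (P(l, O) = -2*(-3)*(-6) = 6*(-6) = -36)
Q = -23
((7 + (0/7 + P(0, -4)/9))*(-33))*Q = ((7 + (0/7 - 36/9))*(-33))*(-23) = ((7 + (0*(1/7) - 36*1/9))*(-33))*(-23) = ((7 + (0 - 4))*(-33))*(-23) = ((7 - 4)*(-33))*(-23) = (3*(-33))*(-23) = -99*(-23) = 2277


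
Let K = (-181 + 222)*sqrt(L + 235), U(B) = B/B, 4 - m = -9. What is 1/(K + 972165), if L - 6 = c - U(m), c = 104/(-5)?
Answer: 4860825/4725522093749 - 82*sqrt(1370)/4725522093749 ≈ 1.0280e-6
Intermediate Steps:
m = 13 (m = 4 - 1*(-9) = 4 + 9 = 13)
c = -104/5 (c = 104*(-1/5) = -104/5 ≈ -20.800)
U(B) = 1
L = -79/5 (L = 6 + (-104/5 - 1*1) = 6 + (-104/5 - 1) = 6 - 109/5 = -79/5 ≈ -15.800)
K = 82*sqrt(1370)/5 (K = (-181 + 222)*sqrt(-79/5 + 235) = 41*sqrt(1096/5) = 41*(2*sqrt(1370)/5) = 82*sqrt(1370)/5 ≈ 607.02)
1/(K + 972165) = 1/(82*sqrt(1370)/5 + 972165) = 1/(972165 + 82*sqrt(1370)/5)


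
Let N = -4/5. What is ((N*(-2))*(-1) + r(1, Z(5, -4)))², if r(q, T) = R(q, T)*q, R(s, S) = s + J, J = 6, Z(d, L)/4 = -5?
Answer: 729/25 ≈ 29.160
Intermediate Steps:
Z(d, L) = -20 (Z(d, L) = 4*(-5) = -20)
R(s, S) = 6 + s (R(s, S) = s + 6 = 6 + s)
N = -⅘ (N = -4*⅕ = -⅘ ≈ -0.80000)
r(q, T) = q*(6 + q) (r(q, T) = (6 + q)*q = q*(6 + q))
((N*(-2))*(-1) + r(1, Z(5, -4)))² = (-⅘*(-2)*(-1) + 1*(6 + 1))² = ((8/5)*(-1) + 1*7)² = (-8/5 + 7)² = (27/5)² = 729/25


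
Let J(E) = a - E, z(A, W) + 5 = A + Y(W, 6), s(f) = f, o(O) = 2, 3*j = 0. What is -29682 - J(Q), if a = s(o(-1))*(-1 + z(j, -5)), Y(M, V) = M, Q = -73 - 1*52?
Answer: -29785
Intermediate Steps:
j = 0 (j = (⅓)*0 = 0)
Q = -125 (Q = -73 - 52 = -125)
z(A, W) = -5 + A + W (z(A, W) = -5 + (A + W) = -5 + A + W)
a = -22 (a = 2*(-1 + (-5 + 0 - 5)) = 2*(-1 - 10) = 2*(-11) = -22)
J(E) = -22 - E
-29682 - J(Q) = -29682 - (-22 - 1*(-125)) = -29682 - (-22 + 125) = -29682 - 1*103 = -29682 - 103 = -29785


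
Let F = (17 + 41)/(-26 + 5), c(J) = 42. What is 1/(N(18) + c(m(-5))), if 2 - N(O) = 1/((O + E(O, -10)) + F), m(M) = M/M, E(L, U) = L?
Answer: 698/30691 ≈ 0.022743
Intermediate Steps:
m(M) = 1
F = -58/21 (F = 58/(-21) = 58*(-1/21) = -58/21 ≈ -2.7619)
N(O) = 2 - 1/(-58/21 + 2*O) (N(O) = 2 - 1/((O + O) - 58/21) = 2 - 1/(2*O - 58/21) = 2 - 1/(-58/21 + 2*O))
1/(N(18) + c(m(-5))) = 1/((-137 + 84*18)/(2*(-29 + 21*18)) + 42) = 1/((-137 + 1512)/(2*(-29 + 378)) + 42) = 1/((1/2)*1375/349 + 42) = 1/((1/2)*(1/349)*1375 + 42) = 1/(1375/698 + 42) = 1/(30691/698) = 698/30691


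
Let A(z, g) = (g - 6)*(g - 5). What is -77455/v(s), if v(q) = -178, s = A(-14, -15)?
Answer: 77455/178 ≈ 435.14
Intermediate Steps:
A(z, g) = (-6 + g)*(-5 + g)
s = 420 (s = 30 + (-15)² - 11*(-15) = 30 + 225 + 165 = 420)
-77455/v(s) = -77455/(-178) = -77455*(-1/178) = 77455/178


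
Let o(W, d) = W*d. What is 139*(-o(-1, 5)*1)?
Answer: 695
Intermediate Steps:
139*(-o(-1, 5)*1) = 139*(-(-1)*5*1) = 139*(-1*(-5)*1) = 139*(5*1) = 139*5 = 695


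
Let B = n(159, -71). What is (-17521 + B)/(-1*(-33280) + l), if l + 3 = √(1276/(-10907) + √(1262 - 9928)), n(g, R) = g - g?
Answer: -191101547/(362952239 + √10907*√(-1276 + 10907*I*√8666)) ≈ -0.52641 + 0.00010797*I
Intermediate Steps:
n(g, R) = 0
B = 0
l = -3 + √(-1276/10907 + I*√8666) (l = -3 + √(1276/(-10907) + √(1262 - 9928)) = -3 + √(1276*(-1/10907) + √(-8666)) = -3 + √(-1276/10907 + I*√8666) ≈ 3.8182 + 6.8267*I)
(-17521 + B)/(-1*(-33280) + l) = (-17521 + 0)/(-1*(-33280) + (-3 + √(-13917332 + 118962649*I*√8666)/10907)) = -17521/(33280 + (-3 + √(-13917332 + 118962649*I*√8666)/10907)) = -17521/(33277 + √(-13917332 + 118962649*I*√8666)/10907)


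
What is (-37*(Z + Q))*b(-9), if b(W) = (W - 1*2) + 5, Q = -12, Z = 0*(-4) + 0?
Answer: -2664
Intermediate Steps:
Z = 0 (Z = 0 + 0 = 0)
b(W) = 3 + W (b(W) = (W - 2) + 5 = (-2 + W) + 5 = 3 + W)
(-37*(Z + Q))*b(-9) = (-37*(0 - 12))*(3 - 9) = -37*(-12)*(-6) = 444*(-6) = -2664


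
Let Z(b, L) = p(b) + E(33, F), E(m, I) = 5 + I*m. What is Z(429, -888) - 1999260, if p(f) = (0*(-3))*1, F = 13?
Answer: -1998826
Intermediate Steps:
p(f) = 0 (p(f) = 0*1 = 0)
Z(b, L) = 434 (Z(b, L) = 0 + (5 + 13*33) = 0 + (5 + 429) = 0 + 434 = 434)
Z(429, -888) - 1999260 = 434 - 1999260 = -1998826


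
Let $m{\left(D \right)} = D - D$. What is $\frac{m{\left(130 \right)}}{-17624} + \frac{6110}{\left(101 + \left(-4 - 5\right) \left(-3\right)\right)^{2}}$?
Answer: $\frac{3055}{8192} \approx 0.37292$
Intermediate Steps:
$m{\left(D \right)} = 0$
$\frac{m{\left(130 \right)}}{-17624} + \frac{6110}{\left(101 + \left(-4 - 5\right) \left(-3\right)\right)^{2}} = \frac{0}{-17624} + \frac{6110}{\left(101 + \left(-4 - 5\right) \left(-3\right)\right)^{2}} = 0 \left(- \frac{1}{17624}\right) + \frac{6110}{\left(101 - -27\right)^{2}} = 0 + \frac{6110}{\left(101 + 27\right)^{2}} = 0 + \frac{6110}{128^{2}} = 0 + \frac{6110}{16384} = 0 + 6110 \cdot \frac{1}{16384} = 0 + \frac{3055}{8192} = \frac{3055}{8192}$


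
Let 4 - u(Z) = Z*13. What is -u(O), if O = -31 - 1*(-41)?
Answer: 126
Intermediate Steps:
O = 10 (O = -31 + 41 = 10)
u(Z) = 4 - 13*Z (u(Z) = 4 - Z*13 = 4 - 13*Z)
-u(O) = -(4 - 13*10) = -(4 - 130) = -1*(-126) = 126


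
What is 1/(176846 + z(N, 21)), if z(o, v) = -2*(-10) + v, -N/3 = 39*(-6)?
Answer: 1/176887 ≈ 5.6533e-6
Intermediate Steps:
N = 702 (N = -117*(-6) = -3*(-234) = 702)
z(o, v) = 20 + v
1/(176846 + z(N, 21)) = 1/(176846 + (20 + 21)) = 1/(176846 + 41) = 1/176887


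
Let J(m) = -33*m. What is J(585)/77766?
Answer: -495/1994 ≈ -0.24824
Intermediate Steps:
J(585)/77766 = -33*585/77766 = -19305*1/77766 = -495/1994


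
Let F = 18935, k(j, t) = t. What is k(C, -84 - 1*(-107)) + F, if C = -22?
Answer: 18958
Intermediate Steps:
k(C, -84 - 1*(-107)) + F = (-84 - 1*(-107)) + 18935 = (-84 + 107) + 18935 = 23 + 18935 = 18958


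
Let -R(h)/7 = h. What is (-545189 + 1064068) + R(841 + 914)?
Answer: 506594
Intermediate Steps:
R(h) = -7*h
(-545189 + 1064068) + R(841 + 914) = (-545189 + 1064068) - 7*(841 + 914) = 518879 - 7*1755 = 518879 - 12285 = 506594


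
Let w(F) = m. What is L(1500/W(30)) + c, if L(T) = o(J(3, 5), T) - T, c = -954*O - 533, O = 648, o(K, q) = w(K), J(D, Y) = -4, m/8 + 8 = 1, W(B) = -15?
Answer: -618681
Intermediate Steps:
m = -56 (m = -64 + 8*1 = -64 + 8 = -56)
w(F) = -56
o(K, q) = -56
c = -618725 (c = -954*648 - 533 = -618192 - 533 = -618725)
L(T) = -56 - T
L(1500/W(30)) + c = (-56 - 1500/(-15)) - 618725 = (-56 - 1500*(-1)/15) - 618725 = (-56 - 1*(-100)) - 618725 = (-56 + 100) - 618725 = 44 - 618725 = -618681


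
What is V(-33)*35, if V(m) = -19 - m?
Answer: 490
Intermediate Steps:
V(-33)*35 = (-19 - 1*(-33))*35 = (-19 + 33)*35 = 14*35 = 490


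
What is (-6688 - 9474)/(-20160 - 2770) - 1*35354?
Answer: -405325529/11465 ≈ -35353.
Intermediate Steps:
(-6688 - 9474)/(-20160 - 2770) - 1*35354 = -16162/(-22930) - 35354 = -16162*(-1/22930) - 35354 = 8081/11465 - 35354 = -405325529/11465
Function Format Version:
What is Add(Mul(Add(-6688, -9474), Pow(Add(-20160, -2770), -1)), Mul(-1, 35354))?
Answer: Rational(-405325529, 11465) ≈ -35353.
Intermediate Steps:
Add(Mul(Add(-6688, -9474), Pow(Add(-20160, -2770), -1)), Mul(-1, 35354)) = Add(Mul(-16162, Pow(-22930, -1)), -35354) = Add(Mul(-16162, Rational(-1, 22930)), -35354) = Add(Rational(8081, 11465), -35354) = Rational(-405325529, 11465)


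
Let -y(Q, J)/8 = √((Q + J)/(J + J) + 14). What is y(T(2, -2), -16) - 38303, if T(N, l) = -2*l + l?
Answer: -38303 - 2*√231 ≈ -38333.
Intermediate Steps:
T(N, l) = -l
y(Q, J) = -8*√(14 + (J + Q)/(2*J)) (y(Q, J) = -8*√((Q + J)/(J + J) + 14) = -8*√((J + Q)/((2*J)) + 14) = -8*√((J + Q)*(1/(2*J)) + 14) = -8*√((J + Q)/(2*J) + 14) = -8*√(14 + (J + Q)/(2*J)))
y(T(2, -2), -16) - 38303 = -4*√(58 + 2*(-1*(-2))/(-16)) - 38303 = -4*√(58 + 2*2*(-1/16)) - 38303 = -4*√(58 - ¼) - 38303 = -2*√231 - 38303 = -38303 - 2*√231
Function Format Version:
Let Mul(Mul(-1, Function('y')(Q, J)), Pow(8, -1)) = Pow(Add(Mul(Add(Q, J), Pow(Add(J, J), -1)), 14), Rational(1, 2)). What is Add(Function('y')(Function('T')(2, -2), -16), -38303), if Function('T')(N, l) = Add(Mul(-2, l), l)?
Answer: Add(-38303, Mul(-2, Pow(231, Rational(1, 2)))) ≈ -38333.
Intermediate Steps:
Function('T')(N, l) = Mul(-1, l)
Function('y')(Q, J) = Mul(-8, Pow(Add(14, Mul(Rational(1, 2), Pow(J, -1), Add(J, Q))), Rational(1, 2))) (Function('y')(Q, J) = Mul(-8, Pow(Add(Mul(Add(Q, J), Pow(Add(J, J), -1)), 14), Rational(1, 2))) = Mul(-8, Pow(Add(Mul(Add(J, Q), Pow(Mul(2, J), -1)), 14), Rational(1, 2))) = Mul(-8, Pow(Add(Mul(Add(J, Q), Mul(Rational(1, 2), Pow(J, -1))), 14), Rational(1, 2))) = Mul(-8, Pow(Add(Mul(Rational(1, 2), Pow(J, -1), Add(J, Q)), 14), Rational(1, 2))) = Mul(-8, Pow(Add(14, Mul(Rational(1, 2), Pow(J, -1), Add(J, Q))), Rational(1, 2))))
Add(Function('y')(Function('T')(2, -2), -16), -38303) = Add(Mul(-4, Pow(Add(58, Mul(2, Mul(-1, -2), Pow(-16, -1))), Rational(1, 2))), -38303) = Add(Mul(-4, Pow(Add(58, Mul(2, 2, Rational(-1, 16))), Rational(1, 2))), -38303) = Add(Mul(-4, Pow(Add(58, Rational(-1, 4)), Rational(1, 2))), -38303) = Add(Mul(-4, Pow(Rational(231, 4), Rational(1, 2))), -38303) = Add(Mul(-4, Mul(Rational(1, 2), Pow(231, Rational(1, 2)))), -38303) = Add(Mul(-2, Pow(231, Rational(1, 2))), -38303) = Add(-38303, Mul(-2, Pow(231, Rational(1, 2))))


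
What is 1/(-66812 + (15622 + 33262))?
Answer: -1/17928 ≈ -5.5779e-5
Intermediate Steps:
1/(-66812 + (15622 + 33262)) = 1/(-66812 + 48884) = 1/(-17928) = -1/17928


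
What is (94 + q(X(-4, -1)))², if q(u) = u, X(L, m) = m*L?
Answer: 9604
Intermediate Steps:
X(L, m) = L*m
(94 + q(X(-4, -1)))² = (94 - 4*(-1))² = (94 + 4)² = 98² = 9604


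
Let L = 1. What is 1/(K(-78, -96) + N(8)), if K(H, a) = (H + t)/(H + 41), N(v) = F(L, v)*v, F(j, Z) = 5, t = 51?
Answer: 37/1507 ≈ 0.024552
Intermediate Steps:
N(v) = 5*v
K(H, a) = (51 + H)/(41 + H) (K(H, a) = (H + 51)/(H + 41) = (51 + H)/(41 + H))
1/(K(-78, -96) + N(8)) = 1/((51 - 78)/(41 - 78) + 5*8) = 1/(-27/(-37) + 40) = 1/(-1/37*(-27) + 40) = 1/(27/37 + 40) = 1/(1507/37) = 37/1507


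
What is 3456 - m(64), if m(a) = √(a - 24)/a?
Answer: 3456 - √10/32 ≈ 3455.9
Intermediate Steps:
m(a) = √(-24 + a)/a
3456 - m(64) = 3456 - √(-24 + 64)/64 = 3456 - √40/64 = 3456 - 2*√10/64 = 3456 - √10/32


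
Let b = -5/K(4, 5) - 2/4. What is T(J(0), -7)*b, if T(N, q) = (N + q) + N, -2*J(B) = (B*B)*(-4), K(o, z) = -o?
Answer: -21/4 ≈ -5.2500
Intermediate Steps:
b = ¾ (b = -5/((-1*4)) - 2/4 = -5/(-4) - 2*¼ = -5*(-¼) - ½ = 5/4 - ½ = ¾ ≈ 0.75000)
J(B) = 2*B² (J(B) = -B*B*(-4)/2 = -B²*(-4)/2 = -(-2)*B² = 2*B²)
T(N, q) = q + 2*N
T(J(0), -7)*b = (-7 + 2*(2*0²))*(¾) = (-7 + 2*(2*0))*(¾) = (-7 + 2*0)*(¾) = (-7 + 0)*(¾) = -7*¾ = -21/4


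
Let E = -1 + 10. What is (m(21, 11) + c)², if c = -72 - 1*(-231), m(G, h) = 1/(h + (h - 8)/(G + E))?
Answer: 311840281/12321 ≈ 25310.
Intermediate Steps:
E = 9
m(G, h) = 1/(h + (-8 + h)/(9 + G)) (m(G, h) = 1/(h + (h - 8)/(G + 9)) = 1/(h + (-8 + h)/(9 + G)))
c = 159 (c = -72 + 231 = 159)
(m(21, 11) + c)² = ((9 + 21)/(-8 + 10*11 + 21*11) + 159)² = (30/(-8 + 110 + 231) + 159)² = (30/333 + 159)² = ((1/333)*30 + 159)² = (10/111 + 159)² = (17659/111)² = 311840281/12321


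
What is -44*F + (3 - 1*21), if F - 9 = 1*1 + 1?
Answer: -502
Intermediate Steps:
F = 11 (F = 9 + (1*1 + 1) = 9 + (1 + 1) = 9 + 2 = 11)
-44*F + (3 - 1*21) = -44*11 + (3 - 1*21) = -484 + (3 - 21) = -484 - 18 = -502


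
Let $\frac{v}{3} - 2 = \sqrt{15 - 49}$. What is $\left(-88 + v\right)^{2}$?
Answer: $6418 - 492 i \sqrt{34} \approx 6418.0 - 2868.8 i$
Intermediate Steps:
$v = 6 + 3 i \sqrt{34}$ ($v = 6 + 3 \sqrt{15 - 49} = 6 + 3 \sqrt{-34} = 6 + 3 i \sqrt{34} \approx 6.0 + 17.493 i$)
$\left(-88 + v\right)^{2} = \left(-88 + \left(6 + 3 i \sqrt{34}\right)\right)^{2} = \left(-82 + 3 i \sqrt{34}\right)^{2}$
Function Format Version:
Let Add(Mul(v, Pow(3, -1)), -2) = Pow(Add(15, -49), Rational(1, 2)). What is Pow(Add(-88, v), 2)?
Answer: Add(6418, Mul(-492, I, Pow(34, Rational(1, 2)))) ≈ Add(6418.0, Mul(-2868.8, I))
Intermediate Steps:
v = Add(6, Mul(3, I, Pow(34, Rational(1, 2)))) (v = Add(6, Mul(3, Pow(Add(15, -49), Rational(1, 2)))) = Add(6, Mul(3, Pow(-34, Rational(1, 2)))) = Add(6, Mul(3, Mul(I, Pow(34, Rational(1, 2))))) = Add(6, Mul(3, I, Pow(34, Rational(1, 2)))) ≈ Add(6.0000, Mul(17.493, I)))
Pow(Add(-88, v), 2) = Pow(Add(-88, Add(6, Mul(3, I, Pow(34, Rational(1, 2))))), 2) = Pow(Add(-82, Mul(3, I, Pow(34, Rational(1, 2)))), 2)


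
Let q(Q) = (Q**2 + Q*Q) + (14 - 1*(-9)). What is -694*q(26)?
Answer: -954250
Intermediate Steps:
q(Q) = 23 + 2*Q**2 (q(Q) = (Q**2 + Q**2) + (14 + 9) = 2*Q**2 + 23 = 23 + 2*Q**2)
-694*q(26) = -694*(23 + 2*26**2) = -694*(23 + 2*676) = -694*(23 + 1352) = -694*1375 = -954250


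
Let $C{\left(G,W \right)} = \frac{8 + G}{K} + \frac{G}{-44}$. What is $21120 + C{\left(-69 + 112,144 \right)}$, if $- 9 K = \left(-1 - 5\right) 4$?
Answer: $\frac{1860157}{88} \approx 21138.0$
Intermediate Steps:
$K = \frac{8}{3}$ ($K = - \frac{\left(-1 - 5\right) 4}{9} = - \frac{\left(-6\right) 4}{9} = \left(- \frac{1}{9}\right) \left(-24\right) = \frac{8}{3} \approx 2.6667$)
$C{\left(G,W \right)} = 3 + \frac{31 G}{88}$ ($C{\left(G,W \right)} = \frac{8 + G}{\frac{8}{3}} + \frac{G}{-44} = \left(8 + G\right) \frac{3}{8} + G \left(- \frac{1}{44}\right) = \left(3 + \frac{3 G}{8}\right) - \frac{G}{44} = 3 + \frac{31 G}{88}$)
$21120 + C{\left(-69 + 112,144 \right)} = 21120 + \left(3 + \frac{31 \left(-69 + 112\right)}{88}\right) = 21120 + \left(3 + \frac{31}{88} \cdot 43\right) = 21120 + \left(3 + \frac{1333}{88}\right) = 21120 + \frac{1597}{88} = \frac{1860157}{88}$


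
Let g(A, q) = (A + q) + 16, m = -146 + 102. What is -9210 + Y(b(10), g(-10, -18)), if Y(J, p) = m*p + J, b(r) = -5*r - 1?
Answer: -8733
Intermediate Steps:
b(r) = -1 - 5*r
m = -44
g(A, q) = 16 + A + q
Y(J, p) = J - 44*p (Y(J, p) = -44*p + J = J - 44*p)
-9210 + Y(b(10), g(-10, -18)) = -9210 + ((-1 - 5*10) - 44*(16 - 10 - 18)) = -9210 + ((-1 - 50) - 44*(-12)) = -9210 + (-51 + 528) = -9210 + 477 = -8733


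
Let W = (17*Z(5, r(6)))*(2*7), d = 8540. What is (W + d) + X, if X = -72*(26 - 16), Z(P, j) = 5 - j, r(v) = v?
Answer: 7582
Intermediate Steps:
X = -720 (X = -72*10 = -720)
W = -238 (W = (17*(5 - 1*6))*(2*7) = (17*(5 - 6))*14 = (17*(-1))*14 = -17*14 = -238)
(W + d) + X = (-238 + 8540) - 720 = 8302 - 720 = 7582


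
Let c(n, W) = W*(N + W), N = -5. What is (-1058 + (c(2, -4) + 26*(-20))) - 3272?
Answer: -4814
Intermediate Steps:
c(n, W) = W*(-5 + W)
(-1058 + (c(2, -4) + 26*(-20))) - 3272 = (-1058 + (-4*(-5 - 4) + 26*(-20))) - 3272 = (-1058 + (-4*(-9) - 520)) - 3272 = (-1058 + (36 - 520)) - 3272 = (-1058 - 484) - 3272 = -1542 - 3272 = -4814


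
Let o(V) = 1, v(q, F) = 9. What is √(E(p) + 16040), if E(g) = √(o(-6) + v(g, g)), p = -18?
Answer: √(16040 + √10) ≈ 126.66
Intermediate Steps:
E(g) = √10 (E(g) = √(1 + 9) = √10)
√(E(p) + 16040) = √(√10 + 16040) = √(16040 + √10)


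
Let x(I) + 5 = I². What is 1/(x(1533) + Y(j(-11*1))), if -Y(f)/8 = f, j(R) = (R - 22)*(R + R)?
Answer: 1/2344276 ≈ 4.2657e-7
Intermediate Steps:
j(R) = 2*R*(-22 + R) (j(R) = (-22 + R)*(2*R) = 2*R*(-22 + R))
Y(f) = -8*f
x(I) = -5 + I²
1/(x(1533) + Y(j(-11*1))) = 1/((-5 + 1533²) - 16*(-11*1)*(-22 - 11*1)) = 1/((-5 + 2350089) - 16*(-11)*(-22 - 11)) = 1/(2350084 - 16*(-11)*(-33)) = 1/(2350084 - 8*726) = 1/(2350084 - 5808) = 1/2344276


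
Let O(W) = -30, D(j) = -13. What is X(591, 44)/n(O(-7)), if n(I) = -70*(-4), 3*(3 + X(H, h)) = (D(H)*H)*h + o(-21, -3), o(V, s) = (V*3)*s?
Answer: -14078/35 ≈ -402.23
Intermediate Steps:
o(V, s) = 3*V*s (o(V, s) = (3*V)*s = 3*V*s)
X(H, h) = 60 - 13*H*h/3 (X(H, h) = -3 + ((-13*H)*h + 3*(-21)*(-3))/3 = -3 + (-13*H*h + 189)/3 = -3 + (189 - 13*H*h)/3 = -3 + (63 - 13*H*h/3) = 60 - 13*H*h/3)
n(I) = 280
X(591, 44)/n(O(-7)) = (60 - 13/3*591*44)/280 = (60 - 112684)*(1/280) = -112624*1/280 = -14078/35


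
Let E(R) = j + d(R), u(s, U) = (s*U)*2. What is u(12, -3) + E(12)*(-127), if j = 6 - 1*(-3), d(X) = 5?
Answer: -1850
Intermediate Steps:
j = 9 (j = 6 + 3 = 9)
u(s, U) = 2*U*s (u(s, U) = (U*s)*2 = 2*U*s)
E(R) = 14 (E(R) = 9 + 5 = 14)
u(12, -3) + E(12)*(-127) = 2*(-3)*12 + 14*(-127) = -72 - 1778 = -1850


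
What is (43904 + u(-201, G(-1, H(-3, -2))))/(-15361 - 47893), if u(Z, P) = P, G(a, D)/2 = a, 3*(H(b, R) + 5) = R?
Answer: -21951/31627 ≈ -0.69406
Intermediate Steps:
H(b, R) = -5 + R/3
G(a, D) = 2*a
(43904 + u(-201, G(-1, H(-3, -2))))/(-15361 - 47893) = (43904 + 2*(-1))/(-15361 - 47893) = (43904 - 2)/(-63254) = 43902*(-1/63254) = -21951/31627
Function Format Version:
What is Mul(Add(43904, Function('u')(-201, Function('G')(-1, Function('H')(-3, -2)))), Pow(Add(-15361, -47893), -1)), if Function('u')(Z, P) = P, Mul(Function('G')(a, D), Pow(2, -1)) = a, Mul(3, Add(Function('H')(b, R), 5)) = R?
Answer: Rational(-21951, 31627) ≈ -0.69406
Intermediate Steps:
Function('H')(b, R) = Add(-5, Mul(Rational(1, 3), R))
Function('G')(a, D) = Mul(2, a)
Mul(Add(43904, Function('u')(-201, Function('G')(-1, Function('H')(-3, -2)))), Pow(Add(-15361, -47893), -1)) = Mul(Add(43904, Mul(2, -1)), Pow(Add(-15361, -47893), -1)) = Mul(Add(43904, -2), Pow(-63254, -1)) = Mul(43902, Rational(-1, 63254)) = Rational(-21951, 31627)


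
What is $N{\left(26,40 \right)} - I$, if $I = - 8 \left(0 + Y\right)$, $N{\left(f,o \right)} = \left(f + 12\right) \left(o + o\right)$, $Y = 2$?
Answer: $3056$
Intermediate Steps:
$N{\left(f,o \right)} = 2 o \left(12 + f\right)$ ($N{\left(f,o \right)} = \left(12 + f\right) 2 o = 2 o \left(12 + f\right)$)
$I = -16$ ($I = - 8 \left(0 + 2\right) = \left(-8\right) 2 = -16$)
$N{\left(26,40 \right)} - I = 2 \cdot 40 \left(12 + 26\right) - -16 = 2 \cdot 40 \cdot 38 + 16 = 3040 + 16 = 3056$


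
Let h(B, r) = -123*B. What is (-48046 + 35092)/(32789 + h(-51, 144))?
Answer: -6477/19531 ≈ -0.33163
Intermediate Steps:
(-48046 + 35092)/(32789 + h(-51, 144)) = (-48046 + 35092)/(32789 - 123*(-51)) = -12954/(32789 + 6273) = -12954/39062 = -12954*1/39062 = -6477/19531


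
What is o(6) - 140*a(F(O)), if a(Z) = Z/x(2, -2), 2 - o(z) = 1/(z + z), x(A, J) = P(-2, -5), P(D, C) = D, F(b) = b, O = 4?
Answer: 3383/12 ≈ 281.92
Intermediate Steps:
x(A, J) = -2
o(z) = 2 - 1/(2*z) (o(z) = 2 - 1/(z + z) = 2 - 1/(2*z))
a(Z) = -Z/2 (a(Z) = Z/(-2) = Z*(-½) = -Z/2)
o(6) - 140*a(F(O)) = (2 - ½/6) - (-70)*4 = (2 - ½*⅙) - 140*(-2) = (2 - 1/12) + 280 = 23/12 + 280 = 3383/12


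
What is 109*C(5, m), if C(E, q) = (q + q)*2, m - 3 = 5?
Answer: 3488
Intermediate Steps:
m = 8 (m = 3 + 5 = 8)
C(E, q) = 4*q (C(E, q) = (2*q)*2 = 4*q)
109*C(5, m) = 109*(4*8) = 109*32 = 3488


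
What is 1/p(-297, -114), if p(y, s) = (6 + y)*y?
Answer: 1/86427 ≈ 1.1570e-5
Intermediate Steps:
p(y, s) = y*(6 + y)
1/p(-297, -114) = 1/(-297*(6 - 297)) = 1/(-297*(-291)) = 1/86427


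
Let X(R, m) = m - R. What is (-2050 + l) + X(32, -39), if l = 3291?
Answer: 1170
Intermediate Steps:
(-2050 + l) + X(32, -39) = (-2050 + 3291) + (-39 - 1*32) = 1241 + (-39 - 32) = 1241 - 71 = 1170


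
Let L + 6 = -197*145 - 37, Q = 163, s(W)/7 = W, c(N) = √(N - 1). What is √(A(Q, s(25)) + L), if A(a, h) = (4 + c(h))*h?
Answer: √(-27908 + 175*√174) ≈ 160.0*I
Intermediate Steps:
c(N) = √(-1 + N)
s(W) = 7*W
L = -28608 (L = -6 + (-197*145 - 37) = -6 + (-28565 - 37) = -6 - 28602 = -28608)
A(a, h) = h*(4 + √(-1 + h)) (A(a, h) = (4 + √(-1 + h))*h = h*(4 + √(-1 + h)))
√(A(Q, s(25)) + L) = √((7*25)*(4 + √(-1 + 7*25)) - 28608) = √(175*(4 + √(-1 + 175)) - 28608) = √(175*(4 + √174) - 28608) = √((700 + 175*√174) - 28608) = √(-27908 + 175*√174)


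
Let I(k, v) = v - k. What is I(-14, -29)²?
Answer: 225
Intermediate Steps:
I(-14, -29)² = (-29 - 1*(-14))² = (-29 + 14)² = (-15)² = 225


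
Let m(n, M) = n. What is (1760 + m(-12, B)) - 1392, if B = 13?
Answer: 356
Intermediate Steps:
(1760 + m(-12, B)) - 1392 = (1760 - 12) - 1392 = 1748 - 1392 = 356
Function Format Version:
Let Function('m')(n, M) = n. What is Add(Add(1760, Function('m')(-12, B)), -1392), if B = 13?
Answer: 356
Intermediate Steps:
Add(Add(1760, Function('m')(-12, B)), -1392) = Add(Add(1760, -12), -1392) = Add(1748, -1392) = 356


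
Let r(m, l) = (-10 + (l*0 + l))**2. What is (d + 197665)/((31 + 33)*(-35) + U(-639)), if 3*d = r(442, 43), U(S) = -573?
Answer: -198028/2813 ≈ -70.397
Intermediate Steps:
r(m, l) = (-10 + l)**2 (r(m, l) = (-10 + (0 + l))**2 = (-10 + l)**2)
d = 363 (d = (-10 + 43)**2/3 = (1/3)*33**2 = (1/3)*1089 = 363)
(d + 197665)/((31 + 33)*(-35) + U(-639)) = (363 + 197665)/((31 + 33)*(-35) - 573) = 198028/(64*(-35) - 573) = 198028/(-2240 - 573) = 198028/(-2813) = 198028*(-1/2813) = -198028/2813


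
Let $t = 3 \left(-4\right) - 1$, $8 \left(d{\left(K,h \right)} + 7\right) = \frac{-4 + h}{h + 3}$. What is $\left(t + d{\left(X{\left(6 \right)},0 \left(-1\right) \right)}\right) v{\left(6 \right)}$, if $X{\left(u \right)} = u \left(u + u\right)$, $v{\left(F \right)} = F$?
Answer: $-121$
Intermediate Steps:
$X{\left(u \right)} = 2 u^{2}$ ($X{\left(u \right)} = u 2 u = 2 u^{2}$)
$d{\left(K,h \right)} = -7 + \frac{-4 + h}{8 \left(3 + h\right)}$ ($d{\left(K,h \right)} = -7 + \frac{\left(-4 + h\right) \frac{1}{h + 3}}{8} = -7 + \frac{\left(-4 + h\right) \frac{1}{3 + h}}{8} = -7 + \frac{\frac{1}{3 + h} \left(-4 + h\right)}{8} = -7 + \frac{-4 + h}{8 \left(3 + h\right)}$)
$t = -13$ ($t = -12 - 1 = -13$)
$\left(t + d{\left(X{\left(6 \right)},0 \left(-1\right) \right)}\right) v{\left(6 \right)} = \left(-13 + \frac{-172 - 55 \cdot 0 \left(-1\right)}{8 \left(3 + 0 \left(-1\right)\right)}\right) 6 = \left(-13 + \frac{-172 - 0}{8 \left(3 + 0\right)}\right) 6 = \left(-13 + \frac{-172 + 0}{8 \cdot 3}\right) 6 = \left(-13 + \frac{1}{8} \cdot \frac{1}{3} \left(-172\right)\right) 6 = \left(-13 - \frac{43}{6}\right) 6 = \left(- \frac{121}{6}\right) 6 = -121$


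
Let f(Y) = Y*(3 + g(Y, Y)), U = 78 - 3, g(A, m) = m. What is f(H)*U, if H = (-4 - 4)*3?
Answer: 37800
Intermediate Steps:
H = -24 (H = -8*3 = -24)
U = 75
f(Y) = Y*(3 + Y)
f(H)*U = -24*(3 - 24)*75 = -24*(-21)*75 = 504*75 = 37800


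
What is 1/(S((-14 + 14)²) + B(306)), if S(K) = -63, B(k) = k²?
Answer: 1/93573 ≈ 1.0687e-5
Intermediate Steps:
1/(S((-14 + 14)²) + B(306)) = 1/(-63 + 306²) = 1/(-63 + 93636) = 1/93573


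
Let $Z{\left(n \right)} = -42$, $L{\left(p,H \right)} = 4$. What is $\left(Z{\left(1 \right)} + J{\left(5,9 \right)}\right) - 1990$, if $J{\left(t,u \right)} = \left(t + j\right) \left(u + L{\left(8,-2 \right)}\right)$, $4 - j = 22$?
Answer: $-2201$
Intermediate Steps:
$j = -18$ ($j = 4 - 22 = -18$)
$J{\left(t,u \right)} = \left(-18 + t\right) \left(4 + u\right)$ ($J{\left(t,u \right)} = \left(t - 18\right) \left(u + 4\right) = \left(-18 + t\right) \left(4 + u\right)$)
$\left(Z{\left(1 \right)} + J{\left(5,9 \right)}\right) - 1990 = \left(-42 + \left(-72 - 162 + 4 \cdot 5 + 5 \cdot 9\right)\right) - 1990 = \left(-42 + \left(-72 - 162 + 20 + 45\right)\right) - 1990 = \left(-42 - 169\right) - 1990 = -211 - 1990 = -2201$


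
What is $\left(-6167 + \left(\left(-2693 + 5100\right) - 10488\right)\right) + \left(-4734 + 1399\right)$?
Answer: $-17583$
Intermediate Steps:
$\left(-6167 + \left(\left(-2693 + 5100\right) - 10488\right)\right) + \left(-4734 + 1399\right) = \left(-6167 + \left(2407 - 10488\right)\right) - 3335 = \left(-6167 - 8081\right) - 3335 = -14248 - 3335 = -17583$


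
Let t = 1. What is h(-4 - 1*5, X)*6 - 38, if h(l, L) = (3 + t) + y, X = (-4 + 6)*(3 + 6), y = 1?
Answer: -8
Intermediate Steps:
X = 18 (X = 2*9 = 18)
h(l, L) = 5 (h(l, L) = (3 + 1) + 1 = 4 + 1 = 5)
h(-4 - 1*5, X)*6 - 38 = 5*6 - 38 = 30 - 38 = -8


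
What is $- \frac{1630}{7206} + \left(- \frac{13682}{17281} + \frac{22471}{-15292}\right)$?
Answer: $- \frac{2368332778865}{952132570356} \approx -2.4874$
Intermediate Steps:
$- \frac{1630}{7206} + \left(- \frac{13682}{17281} + \frac{22471}{-15292}\right) = \left(-1630\right) \frac{1}{7206} + \left(\left(-13682\right) \frac{1}{17281} + 22471 \left(- \frac{1}{15292}\right)\right) = - \frac{815}{3603} - \frac{597546495}{264261052} = - \frac{2368332778865}{952132570356}$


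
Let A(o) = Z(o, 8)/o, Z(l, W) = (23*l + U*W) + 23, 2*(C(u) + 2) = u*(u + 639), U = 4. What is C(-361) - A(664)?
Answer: -33335511/664 ≈ -50204.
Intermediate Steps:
C(u) = -2 + u*(639 + u)/2 (C(u) = -2 + (u*(u + 639))/2 = -2 + (u*(639 + u))/2 = -2 + u*(639 + u)/2)
Z(l, W) = 23 + 4*W + 23*l (Z(l, W) = (23*l + 4*W) + 23 = (4*W + 23*l) + 23 = 23 + 4*W + 23*l)
A(o) = (55 + 23*o)/o (A(o) = (23 + 4*8 + 23*o)/o = (23 + 32 + 23*o)/o = (55 + 23*o)/o)
C(-361) - A(664) = (-2 + (1/2)*(-361)**2 + (639/2)*(-361)) - (23 + 55/664) = (-2 + (1/2)*130321 - 230679/2) - (23 + 55*(1/664)) = (-2 + 130321/2 - 230679/2) - (23 + 55/664) = -50181 - 1*15327/664 = -50181 - 15327/664 = -33335511/664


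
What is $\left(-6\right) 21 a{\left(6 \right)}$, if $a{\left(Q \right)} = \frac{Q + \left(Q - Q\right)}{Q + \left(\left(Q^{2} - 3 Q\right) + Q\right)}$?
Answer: $- \frac{126}{5} \approx -25.2$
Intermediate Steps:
$a{\left(Q \right)} = \frac{Q}{Q^{2} - Q}$ ($a{\left(Q \right)} = \frac{Q + 0}{Q + \left(Q^{2} - 2 Q\right)} = \frac{Q}{Q^{2} - Q}$)
$\left(-6\right) 21 a{\left(6 \right)} = \frac{\left(-6\right) 21}{-1 + 6} = - \frac{126}{5}$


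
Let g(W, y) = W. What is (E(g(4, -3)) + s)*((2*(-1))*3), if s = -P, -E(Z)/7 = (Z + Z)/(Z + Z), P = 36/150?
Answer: 1086/25 ≈ 43.440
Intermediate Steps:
P = 6/25 (P = 36*(1/150) = 6/25 ≈ 0.24000)
E(Z) = -7 (E(Z) = -7*(Z + Z)/(Z + Z) = -7*2*Z/(2*Z) = -7*2*Z*1/(2*Z) = -7*1 = -7)
s = -6/25 (s = -1*6/25 = -6/25 ≈ -0.24000)
(E(g(4, -3)) + s)*((2*(-1))*3) = (-7 - 6/25)*((2*(-1))*3) = -(-362)*3/25 = -181/25*(-6) = 1086/25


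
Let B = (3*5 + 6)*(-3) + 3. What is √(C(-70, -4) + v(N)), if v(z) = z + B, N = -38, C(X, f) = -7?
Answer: I*√105 ≈ 10.247*I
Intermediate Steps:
B = -60 (B = (15 + 6)*(-3) + 3 = 21*(-3) + 3 = -63 + 3 = -60)
v(z) = -60 + z (v(z) = z - 60 = -60 + z)
√(C(-70, -4) + v(N)) = √(-7 + (-60 - 38)) = √(-7 - 98) = √(-105) = I*√105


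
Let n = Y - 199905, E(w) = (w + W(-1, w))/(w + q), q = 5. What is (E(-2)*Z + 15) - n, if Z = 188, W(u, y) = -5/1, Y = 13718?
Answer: 557290/3 ≈ 1.8576e+5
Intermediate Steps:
W(u, y) = -5 (W(u, y) = -5*1 = -5)
E(w) = (-5 + w)/(5 + w) (E(w) = (w - 5)/(w + 5) = (-5 + w)/(5 + w))
n = -186187 (n = 13718 - 199905 = -186187)
(E(-2)*Z + 15) - n = (((-5 - 2)/(5 - 2))*188 + 15) - 1*(-186187) = ((-7/3)*188 + 15) + 186187 = (((⅓)*(-7))*188 + 15) + 186187 = (-7/3*188 + 15) + 186187 = (-1316/3 + 15) + 186187 = -1271/3 + 186187 = 557290/3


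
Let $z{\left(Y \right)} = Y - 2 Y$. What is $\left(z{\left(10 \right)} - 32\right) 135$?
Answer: $-5670$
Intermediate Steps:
$z{\left(Y \right)} = - Y$
$\left(z{\left(10 \right)} - 32\right) 135 = \left(\left(-1\right) 10 - 32\right) 135 = \left(-10 - 32\right) 135 = \left(-42\right) 135 = -5670$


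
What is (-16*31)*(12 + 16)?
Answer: -13888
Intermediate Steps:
(-16*31)*(12 + 16) = -496*28 = -13888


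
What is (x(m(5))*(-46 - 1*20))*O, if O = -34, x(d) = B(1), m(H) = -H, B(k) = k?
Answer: 2244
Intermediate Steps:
x(d) = 1
(x(m(5))*(-46 - 1*20))*O = (1*(-46 - 1*20))*(-34) = (1*(-46 - 20))*(-34) = (1*(-66))*(-34) = -66*(-34) = 2244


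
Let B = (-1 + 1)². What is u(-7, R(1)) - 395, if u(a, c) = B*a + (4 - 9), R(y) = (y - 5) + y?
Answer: -400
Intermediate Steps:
R(y) = -5 + 2*y (R(y) = (-5 + y) + y = -5 + 2*y)
B = 0 (B = 0² = 0)
u(a, c) = -5 (u(a, c) = 0*a + (4 - 9) = 0 - 5 = -5)
u(-7, R(1)) - 395 = -5 - 395 = -400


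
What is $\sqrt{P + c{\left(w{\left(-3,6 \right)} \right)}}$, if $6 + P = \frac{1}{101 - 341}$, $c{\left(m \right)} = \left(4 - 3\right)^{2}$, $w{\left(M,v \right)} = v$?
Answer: $\frac{i \sqrt{18015}}{60} \approx 2.237 i$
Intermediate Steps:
$c{\left(m \right)} = 1$ ($c{\left(m \right)} = 1^{2} = 1$)
$P = - \frac{1441}{240}$ ($P = -6 + \frac{1}{101 - 341} = -6 + \frac{1}{-240} = -6 - \frac{1}{240} = - \frac{1441}{240} \approx -6.0042$)
$\sqrt{P + c{\left(w{\left(-3,6 \right)} \right)}} = \sqrt{- \frac{1441}{240} + 1} = \sqrt{- \frac{1201}{240}} = \frac{i \sqrt{18015}}{60}$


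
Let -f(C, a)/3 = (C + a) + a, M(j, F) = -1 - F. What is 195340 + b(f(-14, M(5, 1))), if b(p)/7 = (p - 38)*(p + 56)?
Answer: 207660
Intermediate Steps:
f(C, a) = -6*a - 3*C (f(C, a) = -3*((C + a) + a) = -3*(C + 2*a) = -6*a - 3*C)
b(p) = 7*(-38 + p)*(56 + p) (b(p) = 7*((p - 38)*(p + 56)) = 7*((-38 + p)*(56 + p)) = 7*(-38 + p)*(56 + p))
195340 + b(f(-14, M(5, 1))) = 195340 + (-14896 + 7*(-6*(-1 - 1*1) - 3*(-14))**2 + 126*(-6*(-1 - 1*1) - 3*(-14))) = 195340 + (-14896 + 7*(-6*(-1 - 1) + 42)**2 + 126*(-6*(-1 - 1) + 42)) = 195340 + (-14896 + 7*(-6*(-2) + 42)**2 + 126*(-6*(-2) + 42)) = 195340 + (-14896 + 7*(12 + 42)**2 + 126*(12 + 42)) = 195340 + (-14896 + 7*54**2 + 126*54) = 195340 + (-14896 + 7*2916 + 6804) = 195340 + (-14896 + 20412 + 6804) = 195340 + 12320 = 207660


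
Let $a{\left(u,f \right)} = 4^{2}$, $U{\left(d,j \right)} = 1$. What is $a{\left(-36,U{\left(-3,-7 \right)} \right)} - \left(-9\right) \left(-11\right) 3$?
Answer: $-281$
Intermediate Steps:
$a{\left(u,f \right)} = 16$
$a{\left(-36,U{\left(-3,-7 \right)} \right)} - \left(-9\right) \left(-11\right) 3 = 16 - \left(-9\right) \left(-11\right) 3 = 16 - 99 \cdot 3 = 16 - 297 = -281$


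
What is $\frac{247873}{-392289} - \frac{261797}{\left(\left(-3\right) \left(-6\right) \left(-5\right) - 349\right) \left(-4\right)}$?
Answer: $- \frac{103135348321}{688859484} \approx -149.72$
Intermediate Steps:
$\frac{247873}{-392289} - \frac{261797}{\left(\left(-3\right) \left(-6\right) \left(-5\right) - 349\right) \left(-4\right)} = 247873 \left(- \frac{1}{392289}\right) - \frac{261797}{\left(18 \left(-5\right) - 349\right) \left(-4\right)} = - \frac{247873}{392289} - \frac{261797}{\left(-90 - 349\right) \left(-4\right)} = - \frac{247873}{392289} - \frac{261797}{\left(-439\right) \left(-4\right)} = - \frac{247873}{392289} - \frac{261797}{1756} = - \frac{103135348321}{688859484}$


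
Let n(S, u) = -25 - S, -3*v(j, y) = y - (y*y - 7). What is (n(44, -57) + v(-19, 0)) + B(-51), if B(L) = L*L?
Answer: 7589/3 ≈ 2529.7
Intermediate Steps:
B(L) = L²
v(j, y) = -7/3 - y/3 + y²/3 (v(j, y) = -(y - (y*y - 7))/3 = -(y - (y² - 7))/3 = -(y - (-7 + y²))/3 = -(y + (7 - y²))/3 = -(7 + y - y²)/3 = -7/3 - y/3 + y²/3)
(n(44, -57) + v(-19, 0)) + B(-51) = ((-25 - 1*44) + (-7/3 - ⅓*0 + (⅓)*0²)) + (-51)² = ((-25 - 44) + (-7/3 + 0 + (⅓)*0)) + 2601 = (-69 + (-7/3 + 0 + 0)) + 2601 = (-69 - 7/3) + 2601 = -214/3 + 2601 = 7589/3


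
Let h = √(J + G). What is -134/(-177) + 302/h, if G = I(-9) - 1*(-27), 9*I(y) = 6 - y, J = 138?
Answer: 134/177 + 151*√15/25 ≈ 24.150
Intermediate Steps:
I(y) = ⅔ - y/9 (I(y) = (6 - y)/9 = ⅔ - y/9)
G = 86/3 (G = (⅔ - ⅑*(-9)) - 1*(-27) = (⅔ + 1) + 27 = 5/3 + 27 = 86/3 ≈ 28.667)
h = 10*√15/3 (h = √(138 + 86/3) = √(500/3) = 10*√15/3 ≈ 12.910)
-134/(-177) + 302/h = -134/(-177) + 302/((10*√15/3)) = -134*(-1/177) + 302*(√15/50) = 134/177 + 151*√15/25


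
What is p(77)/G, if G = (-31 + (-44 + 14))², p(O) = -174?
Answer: -174/3721 ≈ -0.046762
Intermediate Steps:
G = 3721 (G = (-31 - 30)² = (-61)² = 3721)
p(77)/G = -174/3721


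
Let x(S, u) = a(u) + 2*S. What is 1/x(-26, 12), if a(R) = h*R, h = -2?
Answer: -1/76 ≈ -0.013158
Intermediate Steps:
a(R) = -2*R
x(S, u) = -2*u + 2*S
1/x(-26, 12) = 1/(-2*12 + 2*(-26)) = 1/(-24 - 52) = 1/(-76) = -1/76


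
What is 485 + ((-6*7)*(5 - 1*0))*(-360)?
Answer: 76085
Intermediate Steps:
485 + ((-6*7)*(5 - 1*0))*(-360) = 485 - 42*(5 + 0)*(-360) = 485 - 42*5*(-360) = 485 - 210*(-360) = 485 + 75600 = 76085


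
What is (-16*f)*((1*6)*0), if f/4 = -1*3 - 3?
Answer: 0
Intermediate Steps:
f = -24 (f = 4*(-1*3 - 3) = 4*(-3 - 3) = 4*(-6) = -24)
(-16*f)*((1*6)*0) = (-16*(-24))*((1*6)*0) = 384*(6*0) = 384*0 = 0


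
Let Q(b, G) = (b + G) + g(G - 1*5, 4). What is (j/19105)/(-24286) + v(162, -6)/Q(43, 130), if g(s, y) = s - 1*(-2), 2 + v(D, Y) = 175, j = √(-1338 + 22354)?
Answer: 173/300 - √5254/231992015 ≈ 0.57667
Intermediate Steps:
j = 2*√5254 (j = √21016 = 2*√5254 ≈ 144.97)
v(D, Y) = 173 (v(D, Y) = -2 + 175 = 173)
g(s, y) = 2 + s (g(s, y) = s + 2 = 2 + s)
Q(b, G) = -3 + b + 2*G (Q(b, G) = (b + G) + (2 + (G - 1*5)) = (G + b) + (2 + (G - 5)) = (G + b) + (2 + (-5 + G)) = (G + b) + (-3 + G) = -3 + b + 2*G)
(j/19105)/(-24286) + v(162, -6)/Q(43, 130) = ((2*√5254)/19105)/(-24286) + 173/(-3 + 43 + 2*130) = ((2*√5254)*(1/19105))*(-1/24286) + 173/(-3 + 43 + 260) = (2*√5254/19105)*(-1/24286) + 173/300 = -√5254/231992015 + 173*(1/300) = -√5254/231992015 + 173/300 = 173/300 - √5254/231992015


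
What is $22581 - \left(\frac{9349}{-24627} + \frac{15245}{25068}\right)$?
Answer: $\frac{4646743684211}{205783212} \approx 22581.0$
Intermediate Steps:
$22581 - \left(\frac{9349}{-24627} + \frac{15245}{25068}\right) = 22581 - \left(9349 \left(- \frac{1}{24627}\right) + 15245 \cdot \frac{1}{25068}\right) = 22581 - \left(- \frac{9349}{24627} + \frac{15245}{25068}\right) = 22581 - \frac{47025961}{205783212} = \frac{4646743684211}{205783212}$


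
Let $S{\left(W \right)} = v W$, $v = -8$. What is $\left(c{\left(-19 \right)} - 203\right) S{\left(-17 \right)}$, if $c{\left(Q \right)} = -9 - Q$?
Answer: $-26248$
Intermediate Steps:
$S{\left(W \right)} = - 8 W$
$\left(c{\left(-19 \right)} - 203\right) S{\left(-17 \right)} = \left(\left(-9 - -19\right) - 203\right) \left(\left(-8\right) \left(-17\right)\right) = \left(\left(-9 + 19\right) - 203\right) 136 = \left(10 - 203\right) 136 = \left(-193\right) 136 = -26248$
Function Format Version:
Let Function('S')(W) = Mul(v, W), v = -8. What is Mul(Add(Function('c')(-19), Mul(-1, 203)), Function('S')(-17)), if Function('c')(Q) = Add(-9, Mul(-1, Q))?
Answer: -26248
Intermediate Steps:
Function('S')(W) = Mul(-8, W)
Mul(Add(Function('c')(-19), Mul(-1, 203)), Function('S')(-17)) = Mul(Add(Add(-9, Mul(-1, -19)), Mul(-1, 203)), Mul(-8, -17)) = Mul(Add(Add(-9, 19), -203), 136) = Mul(Add(10, -203), 136) = Mul(-193, 136) = -26248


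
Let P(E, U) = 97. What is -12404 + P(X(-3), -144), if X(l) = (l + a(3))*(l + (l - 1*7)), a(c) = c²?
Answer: -12307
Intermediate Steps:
X(l) = (-7 + 2*l)*(9 + l) (X(l) = (l + 3²)*(l + (l - 1*7)) = (l + 9)*(l + (l - 7)) = (9 + l)*(l + (-7 + l)) = (9 + l)*(-7 + 2*l) = (-7 + 2*l)*(9 + l))
-12404 + P(X(-3), -144) = -12404 + 97 = -12307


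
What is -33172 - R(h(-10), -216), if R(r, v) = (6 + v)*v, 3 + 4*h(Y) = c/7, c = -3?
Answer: -78532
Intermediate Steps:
h(Y) = -6/7 (h(Y) = -3/4 + (-3/7)/4 = -3/4 + (-3*1/7)/4 = -3/4 + (1/4)*(-3/7) = -3/4 - 3/28 = -6/7)
R(r, v) = v*(6 + v)
-33172 - R(h(-10), -216) = -33172 - (-216)*(6 - 216) = -33172 - (-216)*(-210) = -33172 - 1*45360 = -33172 - 45360 = -78532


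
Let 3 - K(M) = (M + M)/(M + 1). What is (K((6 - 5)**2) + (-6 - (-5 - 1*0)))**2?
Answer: 1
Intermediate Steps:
K(M) = 3 - 2*M/(1 + M) (K(M) = 3 - (M + M)/(M + 1) = 3 - 2*M/(1 + M))
(K((6 - 5)**2) + (-6 - (-5 - 1*0)))**2 = ((3 + (6 - 5)**2)/(1 + (6 - 5)**2) + (-6 - (-5 - 1*0)))**2 = ((3 + 1**2)/(1 + 1**2) + (-6 - (-5 + 0)))**2 = ((3 + 1)/(1 + 1) + (-6 - 1*(-5)))**2 = (4/2 + (-6 + 5))**2 = ((1/2)*4 - 1)**2 = (2 - 1)**2 = 1**2 = 1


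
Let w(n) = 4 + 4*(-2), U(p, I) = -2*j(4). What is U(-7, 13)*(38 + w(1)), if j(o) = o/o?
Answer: -68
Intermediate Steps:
j(o) = 1
U(p, I) = -2 (U(p, I) = -2*1 = -2)
w(n) = -4 (w(n) = 4 - 8 = -4)
U(-7, 13)*(38 + w(1)) = -2*(38 - 4) = -2*34 = -68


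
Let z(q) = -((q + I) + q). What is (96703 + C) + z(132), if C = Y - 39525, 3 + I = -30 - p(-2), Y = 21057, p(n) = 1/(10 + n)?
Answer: 624033/8 ≈ 78004.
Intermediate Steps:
I = -265/8 (I = -3 + (-30 - 1/(10 - 2)) = -3 + (-30 - 1/8) = -3 - 241/8 = -265/8 ≈ -33.125)
z(q) = 265/8 - 2*q (z(q) = -((q - 265/8) + q) = -((-265/8 + q) + q) = -(-265/8 + 2*q) = 265/8 - 2*q)
C = -18468 (C = 21057 - 39525 = -18468)
(96703 + C) + z(132) = (96703 - 18468) + (265/8 - 2*132) = 78235 + (265/8 - 264) = 78235 - 1847/8 = 624033/8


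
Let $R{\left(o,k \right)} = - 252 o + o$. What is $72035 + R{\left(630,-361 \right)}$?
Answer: $-86095$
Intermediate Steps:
$R{\left(o,k \right)} = - 251 o$
$72035 + R{\left(630,-361 \right)} = 72035 - 158130 = -86095$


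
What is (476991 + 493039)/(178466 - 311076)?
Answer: -97003/13261 ≈ -7.3149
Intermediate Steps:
(476991 + 493039)/(178466 - 311076) = 970030/(-132610) = 970030*(-1/132610) = -97003/13261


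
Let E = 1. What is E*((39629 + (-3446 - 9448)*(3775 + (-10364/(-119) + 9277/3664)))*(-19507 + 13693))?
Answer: 265167279796473/916 ≈ 2.8948e+11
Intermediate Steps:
E*((39629 + (-3446 - 9448)*(3775 + (-10364/(-119) + 9277/3664)))*(-19507 + 13693)) = 1*((39629 + (-3446 - 9448)*(3775 + (-10364/(-119) + 9277/3664)))*(-19507 + 13693)) = 1*((39629 - 12894*(3775 + (-10364*(-1/119) + 9277*(1/3664))))*(-5814)) = 1*((39629 - 12894*(3775 + (10364/119 + 9277/3664)))*(-5814)) = 1*((39629 - 12894*(3775 + 39077659/436016))*(-5814)) = 1*((39629 - 12894*1685038059/436016)*(-5814)) = 1*((39629 - 1551920052339/31144)*(-5814)) = 1*(-1550685846763/31144*(-5814)) = 1*(265167279796473/916) = 265167279796473/916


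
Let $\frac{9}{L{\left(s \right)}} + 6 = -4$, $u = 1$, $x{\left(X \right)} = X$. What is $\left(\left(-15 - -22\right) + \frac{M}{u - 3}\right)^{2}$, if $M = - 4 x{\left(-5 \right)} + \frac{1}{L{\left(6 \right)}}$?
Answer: $\frac{484}{81} \approx 5.9753$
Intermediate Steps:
$L{\left(s \right)} = - \frac{9}{10}$ ($L{\left(s \right)} = \frac{9}{-6 - 4} = \frac{9}{-10} = 9 \left(- \frac{1}{10}\right) = - \frac{9}{10}$)
$M = \frac{170}{9}$ ($M = \left(-4\right) \left(-5\right) + \frac{1}{- \frac{9}{10}} = 20 - \frac{10}{9} = \frac{170}{9} \approx 18.889$)
$\left(\left(-15 - -22\right) + \frac{M}{u - 3}\right)^{2} = \left(\left(-15 - -22\right) + \frac{1}{1 - 3} \cdot \frac{170}{9}\right)^{2} = \left(\left(-15 + 22\right) + \frac{1}{-2} \cdot \frac{170}{9}\right)^{2} = \left(7 - \frac{85}{9}\right)^{2} = \left(- \frac{22}{9}\right)^{2} = \frac{484}{81}$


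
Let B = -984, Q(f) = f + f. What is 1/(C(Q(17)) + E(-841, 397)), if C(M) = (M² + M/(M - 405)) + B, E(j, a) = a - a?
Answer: 371/63778 ≈ 0.0058171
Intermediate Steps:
E(j, a) = 0
Q(f) = 2*f
C(M) = -984 + M² + M/(-405 + M) (C(M) = (M² + M/(M - 405)) - 984 = (M² + M/(-405 + M)) - 984 = -984 + M² + M/(-405 + M))
1/(C(Q(17)) + E(-841, 397)) = 1/((398520 + (2*17)³ - 1966*17 - 405*(2*17)²)/(-405 + 2*17) + 0) = 1/((398520 + 34³ - 983*34 - 405*34²)/(-405 + 34) + 0) = 1/((398520 + 39304 - 33422 - 405*1156)/(-371) + 0) = 1/(-(398520 + 39304 - 33422 - 468180)/371 + 0) = 1/(-1/371*(-63778) + 0) = 1/(63778/371 + 0) = 1/(63778/371) = 371/63778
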